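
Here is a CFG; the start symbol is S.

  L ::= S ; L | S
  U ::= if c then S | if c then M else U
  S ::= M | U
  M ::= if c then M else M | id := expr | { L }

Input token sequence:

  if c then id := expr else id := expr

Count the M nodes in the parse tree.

3

[S [M if c then [M id := expr] else [M id := expr]]]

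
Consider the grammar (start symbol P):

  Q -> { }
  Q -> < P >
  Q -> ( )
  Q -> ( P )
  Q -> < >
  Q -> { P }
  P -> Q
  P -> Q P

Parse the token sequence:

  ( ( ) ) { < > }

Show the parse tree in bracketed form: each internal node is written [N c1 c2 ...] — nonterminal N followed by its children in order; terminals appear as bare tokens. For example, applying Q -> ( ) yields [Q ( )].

P
Q P
( P ) P
( Q ) P
( ( ) ) P
( ( ) ) Q
( ( ) ) { P }
( ( ) ) { Q }
( ( ) ) { < > }

[P [Q ( [P [Q ( )]] )] [P [Q { [P [Q < >]] }]]]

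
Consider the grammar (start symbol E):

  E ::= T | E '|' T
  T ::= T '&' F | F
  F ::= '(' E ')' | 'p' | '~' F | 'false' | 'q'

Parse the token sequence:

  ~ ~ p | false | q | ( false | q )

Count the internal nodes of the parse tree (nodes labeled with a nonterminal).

[E [E [E [E [T [F ~ [F ~ [F p]]]]] | [T [F false]]] | [T [F q]]] | [T [F ( [E [E [T [F false]]] | [T [F q]]] )]]]

20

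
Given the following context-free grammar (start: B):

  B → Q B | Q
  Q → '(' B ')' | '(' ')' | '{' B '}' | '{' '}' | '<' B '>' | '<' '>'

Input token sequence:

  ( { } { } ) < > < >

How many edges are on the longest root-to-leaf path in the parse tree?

5

[B [Q ( [B [Q { }] [B [Q { }]]] )] [B [Q < >] [B [Q < >]]]]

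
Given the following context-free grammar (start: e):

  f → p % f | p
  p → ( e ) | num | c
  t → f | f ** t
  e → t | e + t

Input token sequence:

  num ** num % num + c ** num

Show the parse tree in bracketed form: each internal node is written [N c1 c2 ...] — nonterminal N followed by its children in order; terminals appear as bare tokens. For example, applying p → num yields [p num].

[e [e [t [f [p num]] ** [t [f [p num] % [f [p num]]]]]] + [t [f [p c]] ** [t [f [p num]]]]]

e
e + t
t + t
f ** t + t
p ** t + t
num ** t + t
num ** f + t
num ** p % f + t
num ** num % f + t
num ** num % p + t
num ** num % num + t
num ** num % num + f ** t
num ** num % num + p ** t
num ** num % num + c ** t
num ** num % num + c ** f
num ** num % num + c ** p
num ** num % num + c ** num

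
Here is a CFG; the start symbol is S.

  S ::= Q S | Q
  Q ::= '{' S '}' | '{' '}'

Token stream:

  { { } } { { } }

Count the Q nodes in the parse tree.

4

[S [Q { [S [Q { }]] }] [S [Q { [S [Q { }]] }]]]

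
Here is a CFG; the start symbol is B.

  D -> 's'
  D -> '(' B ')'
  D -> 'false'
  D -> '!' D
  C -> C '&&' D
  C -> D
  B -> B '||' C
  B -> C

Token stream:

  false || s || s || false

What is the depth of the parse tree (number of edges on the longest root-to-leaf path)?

[B [B [B [B [C [D false]]] || [C [D s]]] || [C [D s]]] || [C [D false]]]

6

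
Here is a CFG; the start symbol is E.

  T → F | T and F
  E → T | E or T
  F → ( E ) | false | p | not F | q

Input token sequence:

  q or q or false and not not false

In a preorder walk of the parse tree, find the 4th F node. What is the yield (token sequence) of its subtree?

[E [E [E [T [F q]]] or [T [F q]]] or [T [T [F false]] and [F not [F not [F false]]]]]

not not false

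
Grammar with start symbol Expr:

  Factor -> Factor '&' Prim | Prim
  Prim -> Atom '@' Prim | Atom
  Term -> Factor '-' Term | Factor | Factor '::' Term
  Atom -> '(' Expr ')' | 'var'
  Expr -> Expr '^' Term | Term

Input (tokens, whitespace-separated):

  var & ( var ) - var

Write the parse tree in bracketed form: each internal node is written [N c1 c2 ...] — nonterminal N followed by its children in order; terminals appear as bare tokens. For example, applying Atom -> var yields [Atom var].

Expr
Term
Factor - Term
Factor & Prim - Term
Prim & Prim - Term
Atom & Prim - Term
var & Prim - Term
var & Atom - Term
var & ( Expr ) - Term
var & ( Term ) - Term
var & ( Factor ) - Term
var & ( Prim ) - Term
var & ( Atom ) - Term
var & ( var ) - Term
var & ( var ) - Factor
var & ( var ) - Prim
var & ( var ) - Atom
var & ( var ) - var

[Expr [Term [Factor [Factor [Prim [Atom var]]] & [Prim [Atom ( [Expr [Term [Factor [Prim [Atom var]]]]] )]]] - [Term [Factor [Prim [Atom var]]]]]]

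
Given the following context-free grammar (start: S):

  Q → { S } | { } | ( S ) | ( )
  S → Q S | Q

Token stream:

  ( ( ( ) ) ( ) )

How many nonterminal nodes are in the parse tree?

[S [Q ( [S [Q ( [S [Q ( )]] )] [S [Q ( )]]] )]]

8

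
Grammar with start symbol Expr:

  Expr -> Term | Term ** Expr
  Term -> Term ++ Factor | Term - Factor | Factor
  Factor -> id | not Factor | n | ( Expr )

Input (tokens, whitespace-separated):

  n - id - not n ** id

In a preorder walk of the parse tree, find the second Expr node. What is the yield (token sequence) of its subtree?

id

[Expr [Term [Term [Term [Factor n]] - [Factor id]] - [Factor not [Factor n]]] ** [Expr [Term [Factor id]]]]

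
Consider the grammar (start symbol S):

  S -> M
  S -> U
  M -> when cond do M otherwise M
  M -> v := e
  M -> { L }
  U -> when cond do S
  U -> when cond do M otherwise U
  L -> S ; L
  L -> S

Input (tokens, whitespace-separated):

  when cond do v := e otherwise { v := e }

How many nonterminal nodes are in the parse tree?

7

[S [M when cond do [M v := e] otherwise [M { [L [S [M v := e]]] }]]]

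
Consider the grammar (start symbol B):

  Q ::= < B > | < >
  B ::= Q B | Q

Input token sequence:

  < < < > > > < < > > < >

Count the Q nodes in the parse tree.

6

[B [Q < [B [Q < [B [Q < >]] >]] >] [B [Q < [B [Q < >]] >] [B [Q < >]]]]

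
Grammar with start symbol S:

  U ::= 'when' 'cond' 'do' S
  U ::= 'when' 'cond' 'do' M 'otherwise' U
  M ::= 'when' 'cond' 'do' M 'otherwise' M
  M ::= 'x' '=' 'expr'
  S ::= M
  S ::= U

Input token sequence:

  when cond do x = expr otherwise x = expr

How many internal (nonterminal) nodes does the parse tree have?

4

[S [M when cond do [M x = expr] otherwise [M x = expr]]]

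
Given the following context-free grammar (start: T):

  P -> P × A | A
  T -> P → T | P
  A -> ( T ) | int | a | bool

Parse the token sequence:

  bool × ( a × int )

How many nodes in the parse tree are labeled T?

2

[T [P [P [A bool]] × [A ( [T [P [P [A a]] × [A int]]] )]]]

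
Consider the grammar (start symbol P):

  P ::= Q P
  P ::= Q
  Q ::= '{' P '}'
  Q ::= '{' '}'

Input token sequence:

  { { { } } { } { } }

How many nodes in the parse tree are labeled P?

5

[P [Q { [P [Q { [P [Q { }]] }] [P [Q { }] [P [Q { }]]]] }]]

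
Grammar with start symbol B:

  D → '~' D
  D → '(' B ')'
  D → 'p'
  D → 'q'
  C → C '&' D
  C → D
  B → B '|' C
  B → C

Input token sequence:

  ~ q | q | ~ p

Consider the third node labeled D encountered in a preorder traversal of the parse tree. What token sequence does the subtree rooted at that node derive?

q

[B [B [B [C [D ~ [D q]]]] | [C [D q]]] | [C [D ~ [D p]]]]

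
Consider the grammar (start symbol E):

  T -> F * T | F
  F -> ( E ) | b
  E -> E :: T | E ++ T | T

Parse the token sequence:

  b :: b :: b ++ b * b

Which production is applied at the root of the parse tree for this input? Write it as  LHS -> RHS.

[E [E [E [E [T [F b]]] :: [T [F b]]] :: [T [F b]]] ++ [T [F b] * [T [F b]]]]

E -> E ++ T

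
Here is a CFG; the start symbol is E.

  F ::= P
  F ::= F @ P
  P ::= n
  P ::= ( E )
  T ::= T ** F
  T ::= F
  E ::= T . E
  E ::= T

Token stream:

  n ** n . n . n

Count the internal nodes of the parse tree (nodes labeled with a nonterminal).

15

[E [T [T [F [P n]]] ** [F [P n]]] . [E [T [F [P n]]] . [E [T [F [P n]]]]]]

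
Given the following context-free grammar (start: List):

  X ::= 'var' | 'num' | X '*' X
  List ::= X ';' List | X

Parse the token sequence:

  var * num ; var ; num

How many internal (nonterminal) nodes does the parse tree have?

[List [X [X var] * [X num]] ; [List [X var] ; [List [X num]]]]

8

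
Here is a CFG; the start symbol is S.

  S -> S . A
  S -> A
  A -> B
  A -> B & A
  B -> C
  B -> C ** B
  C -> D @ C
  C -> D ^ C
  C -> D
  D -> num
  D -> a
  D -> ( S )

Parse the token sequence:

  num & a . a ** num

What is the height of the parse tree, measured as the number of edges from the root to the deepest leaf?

[S [S [A [B [C [D num]]] & [A [B [C [D a]]]]]] . [A [B [C [D a]] ** [B [C [D num]]]]]]

7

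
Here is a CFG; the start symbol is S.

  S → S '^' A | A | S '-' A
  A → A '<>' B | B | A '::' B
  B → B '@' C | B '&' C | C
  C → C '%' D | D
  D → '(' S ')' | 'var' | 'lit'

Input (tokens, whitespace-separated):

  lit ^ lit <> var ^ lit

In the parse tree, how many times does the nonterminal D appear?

[S [S [S [A [B [C [D lit]]]]] ^ [A [A [B [C [D lit]]]] <> [B [C [D var]]]]] ^ [A [B [C [D lit]]]]]

4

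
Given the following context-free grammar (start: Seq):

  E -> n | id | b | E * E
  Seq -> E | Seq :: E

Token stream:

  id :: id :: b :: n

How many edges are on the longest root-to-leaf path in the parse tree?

[Seq [Seq [Seq [Seq [E id]] :: [E id]] :: [E b]] :: [E n]]

5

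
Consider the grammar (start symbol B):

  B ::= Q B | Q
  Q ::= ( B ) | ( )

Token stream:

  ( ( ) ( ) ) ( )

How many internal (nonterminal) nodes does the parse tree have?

[B [Q ( [B [Q ( )] [B [Q ( )]]] )] [B [Q ( )]]]

8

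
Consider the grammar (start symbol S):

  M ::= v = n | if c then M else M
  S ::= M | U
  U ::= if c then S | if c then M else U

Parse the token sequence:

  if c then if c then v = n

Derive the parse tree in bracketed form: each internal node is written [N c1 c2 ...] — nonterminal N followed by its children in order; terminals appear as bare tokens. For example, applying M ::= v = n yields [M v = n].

S
U
if c then S
if c then U
if c then if c then S
if c then if c then M
if c then if c then v = n

[S [U if c then [S [U if c then [S [M v = n]]]]]]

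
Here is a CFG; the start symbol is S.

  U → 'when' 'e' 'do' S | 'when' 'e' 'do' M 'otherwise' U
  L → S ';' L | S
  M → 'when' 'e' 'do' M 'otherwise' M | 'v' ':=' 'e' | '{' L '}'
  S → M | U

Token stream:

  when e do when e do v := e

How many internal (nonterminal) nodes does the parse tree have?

[S [U when e do [S [U when e do [S [M v := e]]]]]]

6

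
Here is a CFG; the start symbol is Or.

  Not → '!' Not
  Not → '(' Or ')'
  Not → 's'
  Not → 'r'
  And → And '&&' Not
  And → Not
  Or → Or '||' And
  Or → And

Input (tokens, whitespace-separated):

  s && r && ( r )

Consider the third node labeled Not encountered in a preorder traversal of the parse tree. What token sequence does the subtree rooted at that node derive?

( r )

[Or [And [And [And [Not s]] && [Not r]] && [Not ( [Or [And [Not r]]] )]]]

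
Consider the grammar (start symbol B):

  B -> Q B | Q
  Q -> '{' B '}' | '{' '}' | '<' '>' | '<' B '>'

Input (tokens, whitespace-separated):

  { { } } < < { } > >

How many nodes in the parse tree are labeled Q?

5

[B [Q { [B [Q { }]] }] [B [Q < [B [Q < [B [Q { }]] >]] >]]]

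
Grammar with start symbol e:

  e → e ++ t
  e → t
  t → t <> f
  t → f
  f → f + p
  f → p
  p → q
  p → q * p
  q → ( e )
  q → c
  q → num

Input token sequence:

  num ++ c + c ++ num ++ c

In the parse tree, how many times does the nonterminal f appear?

[e [e [e [e [t [f [p [q num]]]]] ++ [t [f [f [p [q c]]] + [p [q c]]]]] ++ [t [f [p [q num]]]]] ++ [t [f [p [q c]]]]]

5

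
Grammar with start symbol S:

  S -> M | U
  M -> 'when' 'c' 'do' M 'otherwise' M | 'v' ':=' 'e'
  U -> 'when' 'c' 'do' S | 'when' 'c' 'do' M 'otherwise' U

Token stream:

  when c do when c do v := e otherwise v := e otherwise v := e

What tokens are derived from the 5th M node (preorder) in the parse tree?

[S [M when c do [M when c do [M v := e] otherwise [M v := e]] otherwise [M v := e]]]

v := e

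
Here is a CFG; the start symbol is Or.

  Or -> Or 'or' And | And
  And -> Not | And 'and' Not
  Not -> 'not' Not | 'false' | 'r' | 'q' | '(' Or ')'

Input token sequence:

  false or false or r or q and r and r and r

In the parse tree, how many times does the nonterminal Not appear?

[Or [Or [Or [Or [And [Not false]]] or [And [Not false]]] or [And [Not r]]] or [And [And [And [And [Not q]] and [Not r]] and [Not r]] and [Not r]]]

7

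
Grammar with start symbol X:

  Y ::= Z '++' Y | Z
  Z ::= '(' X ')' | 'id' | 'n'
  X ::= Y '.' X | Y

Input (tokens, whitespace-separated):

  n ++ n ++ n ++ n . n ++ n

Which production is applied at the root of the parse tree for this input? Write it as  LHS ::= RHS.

[X [Y [Z n] ++ [Y [Z n] ++ [Y [Z n] ++ [Y [Z n]]]]] . [X [Y [Z n] ++ [Y [Z n]]]]]

X ::= Y '.' X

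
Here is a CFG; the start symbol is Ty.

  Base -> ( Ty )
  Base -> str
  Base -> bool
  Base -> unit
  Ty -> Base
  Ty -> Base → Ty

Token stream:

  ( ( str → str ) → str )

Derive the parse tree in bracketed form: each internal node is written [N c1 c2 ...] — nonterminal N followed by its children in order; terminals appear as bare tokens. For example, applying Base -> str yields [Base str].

Ty
Base
( Ty )
( Base → Ty )
( ( Ty ) → Ty )
( ( Base → Ty ) → Ty )
( ( str → Ty ) → Ty )
( ( str → Base ) → Ty )
( ( str → str ) → Ty )
( ( str → str ) → Base )
( ( str → str ) → str )

[Ty [Base ( [Ty [Base ( [Ty [Base str] → [Ty [Base str]]] )] → [Ty [Base str]]] )]]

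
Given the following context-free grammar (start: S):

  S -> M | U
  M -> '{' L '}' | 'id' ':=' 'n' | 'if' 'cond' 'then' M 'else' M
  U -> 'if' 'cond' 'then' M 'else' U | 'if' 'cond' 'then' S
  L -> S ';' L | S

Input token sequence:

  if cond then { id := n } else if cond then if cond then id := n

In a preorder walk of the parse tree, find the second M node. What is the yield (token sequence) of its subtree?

id := n

[S [U if cond then [M { [L [S [M id := n]]] }] else [U if cond then [S [U if cond then [S [M id := n]]]]]]]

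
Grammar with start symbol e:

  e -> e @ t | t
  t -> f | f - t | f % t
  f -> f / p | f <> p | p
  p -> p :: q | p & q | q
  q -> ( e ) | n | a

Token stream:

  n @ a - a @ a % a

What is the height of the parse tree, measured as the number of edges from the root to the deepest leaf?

7

[e [e [e [t [f [p [q n]]]]] @ [t [f [p [q a]]] - [t [f [p [q a]]]]]] @ [t [f [p [q a]]] % [t [f [p [q a]]]]]]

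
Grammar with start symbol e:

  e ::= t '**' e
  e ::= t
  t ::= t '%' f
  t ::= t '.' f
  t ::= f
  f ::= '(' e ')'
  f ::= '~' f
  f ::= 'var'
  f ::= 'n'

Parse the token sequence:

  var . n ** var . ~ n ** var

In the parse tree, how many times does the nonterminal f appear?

6

[e [t [t [f var]] . [f n]] ** [e [t [t [f var]] . [f ~ [f n]]] ** [e [t [f var]]]]]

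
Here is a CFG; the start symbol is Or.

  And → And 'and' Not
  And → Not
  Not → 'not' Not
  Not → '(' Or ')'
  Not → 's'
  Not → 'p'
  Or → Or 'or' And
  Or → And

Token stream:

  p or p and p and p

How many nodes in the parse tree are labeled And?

4

[Or [Or [And [Not p]]] or [And [And [And [Not p]] and [Not p]] and [Not p]]]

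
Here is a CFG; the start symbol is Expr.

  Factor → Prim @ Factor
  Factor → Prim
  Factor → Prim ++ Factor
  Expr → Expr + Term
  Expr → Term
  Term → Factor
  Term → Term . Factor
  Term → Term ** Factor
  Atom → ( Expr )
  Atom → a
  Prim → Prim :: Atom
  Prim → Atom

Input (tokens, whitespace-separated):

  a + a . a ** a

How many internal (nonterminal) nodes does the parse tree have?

[Expr [Expr [Term [Factor [Prim [Atom a]]]]] + [Term [Term [Term [Factor [Prim [Atom a]]]] . [Factor [Prim [Atom a]]]] ** [Factor [Prim [Atom a]]]]]

18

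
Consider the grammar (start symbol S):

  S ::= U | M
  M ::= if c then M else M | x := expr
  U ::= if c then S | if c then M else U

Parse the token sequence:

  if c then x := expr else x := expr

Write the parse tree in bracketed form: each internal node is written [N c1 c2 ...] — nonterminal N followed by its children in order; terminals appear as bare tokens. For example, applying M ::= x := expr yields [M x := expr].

[S [M if c then [M x := expr] else [M x := expr]]]

S
M
if c then M else M
if c then x := expr else M
if c then x := expr else x := expr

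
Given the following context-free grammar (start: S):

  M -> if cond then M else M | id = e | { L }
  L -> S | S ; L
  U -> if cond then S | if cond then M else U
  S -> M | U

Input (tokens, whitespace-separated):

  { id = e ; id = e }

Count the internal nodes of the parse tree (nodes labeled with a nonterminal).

8

[S [M { [L [S [M id = e]] ; [L [S [M id = e]]]] }]]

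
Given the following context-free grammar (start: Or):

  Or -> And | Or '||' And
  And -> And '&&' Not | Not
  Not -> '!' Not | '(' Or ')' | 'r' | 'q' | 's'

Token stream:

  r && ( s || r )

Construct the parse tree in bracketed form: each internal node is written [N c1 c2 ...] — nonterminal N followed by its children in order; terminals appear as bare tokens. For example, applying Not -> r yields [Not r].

Or
And
And && Not
Not && Not
r && Not
r && ( Or )
r && ( Or || And )
r && ( And || And )
r && ( Not || And )
r && ( s || And )
r && ( s || Not )
r && ( s || r )

[Or [And [And [Not r]] && [Not ( [Or [Or [And [Not s]]] || [And [Not r]]] )]]]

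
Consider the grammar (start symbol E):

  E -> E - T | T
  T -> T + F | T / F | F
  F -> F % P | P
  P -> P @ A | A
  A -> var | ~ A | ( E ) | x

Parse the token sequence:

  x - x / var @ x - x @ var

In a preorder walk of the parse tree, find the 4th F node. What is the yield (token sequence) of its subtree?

[E [E [E [T [F [P [A x]]]]] - [T [T [F [P [A x]]]] / [F [P [P [A var]] @ [A x]]]]] - [T [F [P [P [A x]] @ [A var]]]]]

x @ var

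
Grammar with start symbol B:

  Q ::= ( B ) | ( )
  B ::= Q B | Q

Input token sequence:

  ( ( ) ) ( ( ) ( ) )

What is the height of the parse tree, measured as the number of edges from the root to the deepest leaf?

6

[B [Q ( [B [Q ( )]] )] [B [Q ( [B [Q ( )] [B [Q ( )]]] )]]]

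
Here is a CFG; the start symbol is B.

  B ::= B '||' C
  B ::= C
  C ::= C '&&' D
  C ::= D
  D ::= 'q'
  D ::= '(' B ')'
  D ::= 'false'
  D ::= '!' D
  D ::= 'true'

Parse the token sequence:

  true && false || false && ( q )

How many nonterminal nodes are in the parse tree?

[B [B [C [C [D true]] && [D false]]] || [C [C [D false]] && [D ( [B [C [D q]]] )]]]

13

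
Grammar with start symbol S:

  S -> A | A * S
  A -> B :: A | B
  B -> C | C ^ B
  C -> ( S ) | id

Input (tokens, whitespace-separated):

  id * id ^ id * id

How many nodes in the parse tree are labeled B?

[S [A [B [C id]]] * [S [A [B [C id] ^ [B [C id]]]] * [S [A [B [C id]]]]]]

4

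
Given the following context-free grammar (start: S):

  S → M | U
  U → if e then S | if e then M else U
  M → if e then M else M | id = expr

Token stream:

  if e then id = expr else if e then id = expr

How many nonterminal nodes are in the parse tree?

6

[S [U if e then [M id = expr] else [U if e then [S [M id = expr]]]]]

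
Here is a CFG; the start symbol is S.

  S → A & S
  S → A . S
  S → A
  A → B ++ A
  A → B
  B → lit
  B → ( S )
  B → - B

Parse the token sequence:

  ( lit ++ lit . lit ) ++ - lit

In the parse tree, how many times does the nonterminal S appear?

3

[S [A [B ( [S [A [B lit] ++ [A [B lit]]] . [S [A [B lit]]]] )] ++ [A [B - [B lit]]]]]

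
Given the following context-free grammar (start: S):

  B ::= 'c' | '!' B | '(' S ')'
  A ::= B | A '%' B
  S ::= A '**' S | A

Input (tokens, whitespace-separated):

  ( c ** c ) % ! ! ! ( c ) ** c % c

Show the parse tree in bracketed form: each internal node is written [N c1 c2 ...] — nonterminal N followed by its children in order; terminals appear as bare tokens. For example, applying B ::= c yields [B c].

[S [A [A [B ( [S [A [B c]] ** [S [A [B c]]]] )]] % [B ! [B ! [B ! [B ( [S [A [B c]]] )]]]]] ** [S [A [A [B c]] % [B c]]]]

S
A ** S
A % B ** S
B % B ** S
( S ) % B ** S
( A ** S ) % B ** S
( B ** S ) % B ** S
( c ** S ) % B ** S
( c ** A ) % B ** S
( c ** B ) % B ** S
( c ** c ) % B ** S
( c ** c ) % ! B ** S
( c ** c ) % ! ! B ** S
( c ** c ) % ! ! ! B ** S
( c ** c ) % ! ! ! ( S ) ** S
( c ** c ) % ! ! ! ( A ) ** S
( c ** c ) % ! ! ! ( B ) ** S
( c ** c ) % ! ! ! ( c ) ** S
( c ** c ) % ! ! ! ( c ) ** A
( c ** c ) % ! ! ! ( c ) ** A % B
( c ** c ) % ! ! ! ( c ) ** B % B
( c ** c ) % ! ! ! ( c ) ** c % B
( c ** c ) % ! ! ! ( c ) ** c % c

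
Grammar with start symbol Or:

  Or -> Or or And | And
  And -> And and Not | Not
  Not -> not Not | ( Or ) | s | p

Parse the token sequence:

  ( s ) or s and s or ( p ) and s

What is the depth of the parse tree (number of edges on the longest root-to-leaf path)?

8

[Or [Or [Or [And [Not ( [Or [And [Not s]]] )]]] or [And [And [Not s]] and [Not s]]] or [And [And [Not ( [Or [And [Not p]]] )]] and [Not s]]]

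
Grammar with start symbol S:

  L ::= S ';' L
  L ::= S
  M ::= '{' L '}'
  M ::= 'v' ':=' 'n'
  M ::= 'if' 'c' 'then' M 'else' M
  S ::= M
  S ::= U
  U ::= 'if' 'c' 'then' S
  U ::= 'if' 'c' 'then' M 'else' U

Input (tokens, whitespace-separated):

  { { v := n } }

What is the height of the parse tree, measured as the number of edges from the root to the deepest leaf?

8

[S [M { [L [S [M { [L [S [M v := n]]] }]]] }]]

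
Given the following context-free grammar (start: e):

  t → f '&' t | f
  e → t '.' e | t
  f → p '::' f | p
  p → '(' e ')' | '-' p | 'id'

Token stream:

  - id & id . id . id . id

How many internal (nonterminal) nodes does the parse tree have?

20

[e [t [f [p - [p id]]] & [t [f [p id]]]] . [e [t [f [p id]]] . [e [t [f [p id]]] . [e [t [f [p id]]]]]]]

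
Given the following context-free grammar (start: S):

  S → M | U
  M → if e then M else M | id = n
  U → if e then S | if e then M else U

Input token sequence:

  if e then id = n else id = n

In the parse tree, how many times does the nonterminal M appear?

[S [M if e then [M id = n] else [M id = n]]]

3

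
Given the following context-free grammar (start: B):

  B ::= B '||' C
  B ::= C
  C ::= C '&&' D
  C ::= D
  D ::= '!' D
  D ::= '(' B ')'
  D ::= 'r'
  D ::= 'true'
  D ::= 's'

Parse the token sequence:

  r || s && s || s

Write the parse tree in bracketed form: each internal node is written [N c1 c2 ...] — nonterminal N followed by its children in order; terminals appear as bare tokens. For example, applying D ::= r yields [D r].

[B [B [B [C [D r]]] || [C [C [D s]] && [D s]]] || [C [D s]]]

B
B || C
B || C || C
C || C || C
D || C || C
r || C || C
r || C && D || C
r || D && D || C
r || s && D || C
r || s && s || C
r || s && s || D
r || s && s || s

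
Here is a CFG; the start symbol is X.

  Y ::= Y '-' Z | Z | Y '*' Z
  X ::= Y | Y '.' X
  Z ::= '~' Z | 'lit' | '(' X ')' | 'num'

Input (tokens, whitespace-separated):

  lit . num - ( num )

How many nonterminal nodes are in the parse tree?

[X [Y [Z lit]] . [X [Y [Y [Z num]] - [Z ( [X [Y [Z num]]] )]]]]

11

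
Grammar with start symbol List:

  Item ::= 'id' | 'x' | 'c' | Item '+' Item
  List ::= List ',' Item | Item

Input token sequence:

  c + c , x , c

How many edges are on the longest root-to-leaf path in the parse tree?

5

[List [List [List [Item [Item c] + [Item c]]] , [Item x]] , [Item c]]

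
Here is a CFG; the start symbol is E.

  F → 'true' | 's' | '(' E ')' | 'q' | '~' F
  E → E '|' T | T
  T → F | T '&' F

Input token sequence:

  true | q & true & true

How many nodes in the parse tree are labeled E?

[E [E [T [F true]]] | [T [T [T [F q]] & [F true]] & [F true]]]

2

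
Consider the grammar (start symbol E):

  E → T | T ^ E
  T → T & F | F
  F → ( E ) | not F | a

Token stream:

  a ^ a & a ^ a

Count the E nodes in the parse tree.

[E [T [F a]] ^ [E [T [T [F a]] & [F a]] ^ [E [T [F a]]]]]

3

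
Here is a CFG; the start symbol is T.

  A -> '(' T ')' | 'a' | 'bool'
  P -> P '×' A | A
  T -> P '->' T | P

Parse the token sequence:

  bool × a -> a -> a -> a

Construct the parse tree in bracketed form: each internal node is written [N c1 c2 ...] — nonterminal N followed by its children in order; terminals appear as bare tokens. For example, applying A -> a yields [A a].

[T [P [P [A bool]] × [A a]] -> [T [P [A a]] -> [T [P [A a]] -> [T [P [A a]]]]]]

T
P -> T
P × A -> T
A × A -> T
bool × A -> T
bool × a -> T
bool × a -> P -> T
bool × a -> A -> T
bool × a -> a -> T
bool × a -> a -> P -> T
bool × a -> a -> A -> T
bool × a -> a -> a -> T
bool × a -> a -> a -> P
bool × a -> a -> a -> A
bool × a -> a -> a -> a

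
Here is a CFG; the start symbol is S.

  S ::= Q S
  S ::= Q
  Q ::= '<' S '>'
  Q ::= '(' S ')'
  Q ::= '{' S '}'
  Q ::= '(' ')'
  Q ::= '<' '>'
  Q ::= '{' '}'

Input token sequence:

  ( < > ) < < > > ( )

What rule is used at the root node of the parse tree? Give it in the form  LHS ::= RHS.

[S [Q ( [S [Q < >]] )] [S [Q < [S [Q < >]] >] [S [Q ( )]]]]

S ::= Q S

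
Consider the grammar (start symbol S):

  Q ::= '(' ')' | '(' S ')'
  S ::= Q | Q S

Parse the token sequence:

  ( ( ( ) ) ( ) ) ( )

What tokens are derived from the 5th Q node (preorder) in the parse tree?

( )

[S [Q ( [S [Q ( [S [Q ( )]] )] [S [Q ( )]]] )] [S [Q ( )]]]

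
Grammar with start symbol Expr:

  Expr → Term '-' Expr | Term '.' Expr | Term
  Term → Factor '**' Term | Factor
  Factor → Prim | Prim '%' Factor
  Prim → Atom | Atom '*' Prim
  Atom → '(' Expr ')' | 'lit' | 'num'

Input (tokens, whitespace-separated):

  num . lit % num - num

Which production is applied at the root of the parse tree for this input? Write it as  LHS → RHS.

[Expr [Term [Factor [Prim [Atom num]]]] . [Expr [Term [Factor [Prim [Atom lit]] % [Factor [Prim [Atom num]]]]] - [Expr [Term [Factor [Prim [Atom num]]]]]]]

Expr → Term '.' Expr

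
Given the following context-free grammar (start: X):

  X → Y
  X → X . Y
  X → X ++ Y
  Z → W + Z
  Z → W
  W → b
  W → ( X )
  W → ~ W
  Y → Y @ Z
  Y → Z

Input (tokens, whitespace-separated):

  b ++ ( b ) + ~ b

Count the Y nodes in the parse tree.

[X [X [Y [Z [W b]]]] ++ [Y [Z [W ( [X [Y [Z [W b]]]] )] + [Z [W ~ [W b]]]]]]

3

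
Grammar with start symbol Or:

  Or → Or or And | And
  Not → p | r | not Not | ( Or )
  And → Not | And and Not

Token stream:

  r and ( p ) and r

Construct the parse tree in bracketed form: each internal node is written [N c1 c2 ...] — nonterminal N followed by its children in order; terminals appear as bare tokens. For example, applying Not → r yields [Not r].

Or
And
And and Not
And and Not and Not
Not and Not and Not
r and Not and Not
r and ( Or ) and Not
r and ( And ) and Not
r and ( Not ) and Not
r and ( p ) and Not
r and ( p ) and r

[Or [And [And [And [Not r]] and [Not ( [Or [And [Not p]]] )]] and [Not r]]]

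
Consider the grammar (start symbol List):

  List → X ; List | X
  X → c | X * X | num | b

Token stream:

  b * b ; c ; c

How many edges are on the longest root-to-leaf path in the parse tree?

4

[List [X [X b] * [X b]] ; [List [X c] ; [List [X c]]]]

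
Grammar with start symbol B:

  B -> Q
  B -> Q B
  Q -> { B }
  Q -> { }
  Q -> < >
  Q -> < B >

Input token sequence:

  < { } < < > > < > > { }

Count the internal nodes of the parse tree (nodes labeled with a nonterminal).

12

[B [Q < [B [Q { }] [B [Q < [B [Q < >]] >] [B [Q < >]]]] >] [B [Q { }]]]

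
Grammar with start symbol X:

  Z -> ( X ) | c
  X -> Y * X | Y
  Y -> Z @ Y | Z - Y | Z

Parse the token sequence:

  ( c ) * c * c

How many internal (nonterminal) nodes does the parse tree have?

12

[X [Y [Z ( [X [Y [Z c]]] )]] * [X [Y [Z c]] * [X [Y [Z c]]]]]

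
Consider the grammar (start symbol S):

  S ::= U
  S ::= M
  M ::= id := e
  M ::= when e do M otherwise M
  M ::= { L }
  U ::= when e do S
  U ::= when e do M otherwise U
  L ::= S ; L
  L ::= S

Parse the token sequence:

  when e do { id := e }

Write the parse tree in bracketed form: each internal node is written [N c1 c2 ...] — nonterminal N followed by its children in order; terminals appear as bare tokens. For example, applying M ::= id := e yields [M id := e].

S
U
when e do S
when e do M
when e do { L }
when e do { S }
when e do { M }
when e do { id := e }

[S [U when e do [S [M { [L [S [M id := e]]] }]]]]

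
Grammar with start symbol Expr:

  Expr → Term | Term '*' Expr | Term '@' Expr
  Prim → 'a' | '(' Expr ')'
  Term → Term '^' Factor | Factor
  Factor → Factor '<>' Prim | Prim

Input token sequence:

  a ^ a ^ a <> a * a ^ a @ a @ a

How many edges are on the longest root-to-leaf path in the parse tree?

[Expr [Term [Term [Term [Factor [Prim a]]] ^ [Factor [Prim a]]] ^ [Factor [Factor [Prim a]] <> [Prim a]]] * [Expr [Term [Term [Factor [Prim a]]] ^ [Factor [Prim a]]] @ [Expr [Term [Factor [Prim a]]] @ [Expr [Term [Factor [Prim a]]]]]]]

7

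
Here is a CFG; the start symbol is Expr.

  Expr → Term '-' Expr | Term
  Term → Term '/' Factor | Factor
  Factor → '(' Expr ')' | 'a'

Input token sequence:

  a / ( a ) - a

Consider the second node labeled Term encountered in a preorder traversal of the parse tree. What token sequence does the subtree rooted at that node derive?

[Expr [Term [Term [Factor a]] / [Factor ( [Expr [Term [Factor a]]] )]] - [Expr [Term [Factor a]]]]

a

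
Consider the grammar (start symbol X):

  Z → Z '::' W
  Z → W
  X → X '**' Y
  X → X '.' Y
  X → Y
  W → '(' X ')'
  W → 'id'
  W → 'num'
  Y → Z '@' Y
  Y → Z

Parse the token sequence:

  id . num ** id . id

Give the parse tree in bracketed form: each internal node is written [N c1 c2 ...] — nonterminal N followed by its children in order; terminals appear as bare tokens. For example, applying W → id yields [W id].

[X [X [X [X [Y [Z [W id]]]] . [Y [Z [W num]]]] ** [Y [Z [W id]]]] . [Y [Z [W id]]]]

X
X . Y
X ** Y . Y
X . Y ** Y . Y
Y . Y ** Y . Y
Z . Y ** Y . Y
W . Y ** Y . Y
id . Y ** Y . Y
id . Z ** Y . Y
id . W ** Y . Y
id . num ** Y . Y
id . num ** Z . Y
id . num ** W . Y
id . num ** id . Y
id . num ** id . Z
id . num ** id . W
id . num ** id . id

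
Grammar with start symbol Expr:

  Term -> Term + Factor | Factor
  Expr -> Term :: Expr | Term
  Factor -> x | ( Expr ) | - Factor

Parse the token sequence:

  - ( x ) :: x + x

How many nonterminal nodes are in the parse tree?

[Expr [Term [Factor - [Factor ( [Expr [Term [Factor x]]] )]]] :: [Expr [Term [Term [Factor x]] + [Factor x]]]]

12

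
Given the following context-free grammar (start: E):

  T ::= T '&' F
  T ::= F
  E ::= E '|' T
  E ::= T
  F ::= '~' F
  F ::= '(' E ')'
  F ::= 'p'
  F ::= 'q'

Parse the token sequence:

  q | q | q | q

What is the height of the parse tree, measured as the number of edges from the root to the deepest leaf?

6

[E [E [E [E [T [F q]]] | [T [F q]]] | [T [F q]]] | [T [F q]]]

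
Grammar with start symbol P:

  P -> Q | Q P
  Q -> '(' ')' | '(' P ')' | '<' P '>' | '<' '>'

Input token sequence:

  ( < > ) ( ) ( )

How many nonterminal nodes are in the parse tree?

[P [Q ( [P [Q < >]] )] [P [Q ( )] [P [Q ( )]]]]

8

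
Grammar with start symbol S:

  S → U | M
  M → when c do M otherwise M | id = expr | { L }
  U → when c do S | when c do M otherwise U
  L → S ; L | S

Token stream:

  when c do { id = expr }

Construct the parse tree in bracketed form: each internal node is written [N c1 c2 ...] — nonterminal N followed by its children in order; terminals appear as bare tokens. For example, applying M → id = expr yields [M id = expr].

[S [U when c do [S [M { [L [S [M id = expr]]] }]]]]

S
U
when c do S
when c do M
when c do { L }
when c do { S }
when c do { M }
when c do { id = expr }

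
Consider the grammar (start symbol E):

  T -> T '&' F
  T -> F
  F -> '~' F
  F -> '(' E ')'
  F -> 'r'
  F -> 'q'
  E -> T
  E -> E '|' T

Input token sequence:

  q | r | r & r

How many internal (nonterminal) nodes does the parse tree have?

[E [E [E [T [F q]]] | [T [F r]]] | [T [T [F r]] & [F r]]]

11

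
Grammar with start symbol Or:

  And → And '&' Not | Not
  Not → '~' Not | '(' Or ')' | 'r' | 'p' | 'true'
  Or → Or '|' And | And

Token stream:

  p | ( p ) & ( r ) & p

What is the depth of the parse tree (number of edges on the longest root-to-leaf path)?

[Or [Or [And [Not p]]] | [And [And [And [Not ( [Or [And [Not p]]] )]] & [Not ( [Or [And [Not r]]] )]] & [Not p]]]

8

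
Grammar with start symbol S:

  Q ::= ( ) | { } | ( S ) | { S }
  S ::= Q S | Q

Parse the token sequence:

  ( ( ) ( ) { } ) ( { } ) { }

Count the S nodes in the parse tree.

[S [Q ( [S [Q ( )] [S [Q ( )] [S [Q { }]]]] )] [S [Q ( [S [Q { }]] )] [S [Q { }]]]]

7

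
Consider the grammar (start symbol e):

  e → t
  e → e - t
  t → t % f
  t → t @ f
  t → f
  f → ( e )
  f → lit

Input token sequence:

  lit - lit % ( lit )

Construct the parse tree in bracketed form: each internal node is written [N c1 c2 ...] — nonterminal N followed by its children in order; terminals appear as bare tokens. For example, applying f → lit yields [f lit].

e
e - t
t - t
f - t
lit - t
lit - t % f
lit - f % f
lit - lit % f
lit - lit % ( e )
lit - lit % ( t )
lit - lit % ( f )
lit - lit % ( lit )

[e [e [t [f lit]]] - [t [t [f lit]] % [f ( [e [t [f lit]]] )]]]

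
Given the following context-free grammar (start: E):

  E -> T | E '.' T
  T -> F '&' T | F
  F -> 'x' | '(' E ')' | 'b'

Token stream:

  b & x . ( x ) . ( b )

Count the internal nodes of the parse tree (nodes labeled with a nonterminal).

[E [E [E [T [F b] & [T [F x]]]] . [T [F ( [E [T [F x]]] )]]] . [T [F ( [E [T [F b]]] )]]]

17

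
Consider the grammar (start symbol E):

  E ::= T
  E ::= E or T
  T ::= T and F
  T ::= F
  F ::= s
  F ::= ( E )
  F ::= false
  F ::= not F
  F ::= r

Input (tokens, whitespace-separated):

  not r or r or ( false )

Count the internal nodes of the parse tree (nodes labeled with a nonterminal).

13

[E [E [E [T [F not [F r]]]] or [T [F r]]] or [T [F ( [E [T [F false]]] )]]]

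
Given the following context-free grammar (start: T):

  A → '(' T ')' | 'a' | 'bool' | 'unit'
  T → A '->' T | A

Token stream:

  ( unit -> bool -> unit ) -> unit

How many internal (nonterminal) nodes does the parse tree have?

[T [A ( [T [A unit] -> [T [A bool] -> [T [A unit]]]] )] -> [T [A unit]]]

10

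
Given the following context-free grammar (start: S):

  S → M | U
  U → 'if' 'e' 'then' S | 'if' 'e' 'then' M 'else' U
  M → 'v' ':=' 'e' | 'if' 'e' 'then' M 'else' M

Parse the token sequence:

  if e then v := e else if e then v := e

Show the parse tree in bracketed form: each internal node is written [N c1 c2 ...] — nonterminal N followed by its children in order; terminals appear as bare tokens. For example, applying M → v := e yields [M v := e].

S
U
if e then M else U
if e then v := e else U
if e then v := e else if e then S
if e then v := e else if e then M
if e then v := e else if e then v := e

[S [U if e then [M v := e] else [U if e then [S [M v := e]]]]]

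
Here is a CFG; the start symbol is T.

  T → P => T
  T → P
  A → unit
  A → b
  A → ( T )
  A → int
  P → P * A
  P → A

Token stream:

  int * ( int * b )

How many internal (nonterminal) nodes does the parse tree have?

10

[T [P [P [A int]] * [A ( [T [P [P [A int]] * [A b]]] )]]]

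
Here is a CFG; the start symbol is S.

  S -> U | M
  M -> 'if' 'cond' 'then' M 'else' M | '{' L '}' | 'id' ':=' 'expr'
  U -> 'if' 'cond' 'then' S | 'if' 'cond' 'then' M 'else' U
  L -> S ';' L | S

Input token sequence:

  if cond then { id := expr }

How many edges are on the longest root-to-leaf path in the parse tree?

7

[S [U if cond then [S [M { [L [S [M id := expr]]] }]]]]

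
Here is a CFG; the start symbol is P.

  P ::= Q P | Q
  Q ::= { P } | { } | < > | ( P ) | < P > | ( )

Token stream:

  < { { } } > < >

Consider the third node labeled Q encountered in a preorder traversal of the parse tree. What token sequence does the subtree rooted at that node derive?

{ }

[P [Q < [P [Q { [P [Q { }]] }]] >] [P [Q < >]]]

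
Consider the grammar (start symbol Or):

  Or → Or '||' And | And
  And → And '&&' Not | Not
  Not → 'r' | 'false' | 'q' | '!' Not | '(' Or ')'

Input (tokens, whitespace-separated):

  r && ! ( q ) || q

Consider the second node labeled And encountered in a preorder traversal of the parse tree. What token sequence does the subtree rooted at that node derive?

r

[Or [Or [And [And [Not r]] && [Not ! [Not ( [Or [And [Not q]]] )]]]] || [And [Not q]]]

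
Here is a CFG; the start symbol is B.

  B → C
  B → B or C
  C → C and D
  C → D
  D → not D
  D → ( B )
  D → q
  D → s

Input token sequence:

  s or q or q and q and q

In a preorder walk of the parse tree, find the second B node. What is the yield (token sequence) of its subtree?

s or q

[B [B [B [C [D s]]] or [C [D q]]] or [C [C [C [D q]] and [D q]] and [D q]]]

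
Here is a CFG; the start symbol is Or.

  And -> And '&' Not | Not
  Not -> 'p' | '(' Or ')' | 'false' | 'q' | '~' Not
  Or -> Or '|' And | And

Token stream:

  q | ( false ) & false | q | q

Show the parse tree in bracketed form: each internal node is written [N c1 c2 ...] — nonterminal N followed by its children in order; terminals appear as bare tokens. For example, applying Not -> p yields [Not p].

Or
Or | And
Or | And | And
Or | And | And | And
And | And | And | And
Not | And | And | And
q | And | And | And
q | And & Not | And | And
q | Not & Not | And | And
q | ( Or ) & Not | And | And
q | ( And ) & Not | And | And
q | ( Not ) & Not | And | And
q | ( false ) & Not | And | And
q | ( false ) & false | And | And
q | ( false ) & false | Not | And
q | ( false ) & false | q | And
q | ( false ) & false | q | Not
q | ( false ) & false | q | q

[Or [Or [Or [Or [And [Not q]]] | [And [And [Not ( [Or [And [Not false]]] )]] & [Not false]]] | [And [Not q]]] | [And [Not q]]]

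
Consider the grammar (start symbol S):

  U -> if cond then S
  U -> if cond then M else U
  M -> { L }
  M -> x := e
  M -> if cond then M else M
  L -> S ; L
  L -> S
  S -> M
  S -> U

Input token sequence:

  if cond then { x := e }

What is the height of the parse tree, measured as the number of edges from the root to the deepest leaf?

[S [U if cond then [S [M { [L [S [M x := e]]] }]]]]

7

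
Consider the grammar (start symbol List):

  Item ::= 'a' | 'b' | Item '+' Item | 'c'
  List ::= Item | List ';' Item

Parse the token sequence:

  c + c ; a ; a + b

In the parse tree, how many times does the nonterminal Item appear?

7

[List [List [List [Item [Item c] + [Item c]]] ; [Item a]] ; [Item [Item a] + [Item b]]]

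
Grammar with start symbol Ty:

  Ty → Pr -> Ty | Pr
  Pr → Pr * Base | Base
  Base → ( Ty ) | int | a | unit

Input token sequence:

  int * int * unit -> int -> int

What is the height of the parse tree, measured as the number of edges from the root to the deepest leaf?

5

[Ty [Pr [Pr [Pr [Base int]] * [Base int]] * [Base unit]] -> [Ty [Pr [Base int]] -> [Ty [Pr [Base int]]]]]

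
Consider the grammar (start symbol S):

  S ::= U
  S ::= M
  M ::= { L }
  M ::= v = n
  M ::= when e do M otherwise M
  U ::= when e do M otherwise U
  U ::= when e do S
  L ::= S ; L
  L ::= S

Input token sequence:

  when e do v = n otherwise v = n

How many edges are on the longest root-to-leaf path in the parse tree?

[S [M when e do [M v = n] otherwise [M v = n]]]

3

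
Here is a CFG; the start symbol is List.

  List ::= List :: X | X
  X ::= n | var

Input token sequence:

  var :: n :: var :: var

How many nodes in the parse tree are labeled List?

4

[List [List [List [List [X var]] :: [X n]] :: [X var]] :: [X var]]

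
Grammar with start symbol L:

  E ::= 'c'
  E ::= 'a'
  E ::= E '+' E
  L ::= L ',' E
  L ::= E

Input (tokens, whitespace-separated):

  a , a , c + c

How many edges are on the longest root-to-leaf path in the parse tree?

4

[L [L [L [E a]] , [E a]] , [E [E c] + [E c]]]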